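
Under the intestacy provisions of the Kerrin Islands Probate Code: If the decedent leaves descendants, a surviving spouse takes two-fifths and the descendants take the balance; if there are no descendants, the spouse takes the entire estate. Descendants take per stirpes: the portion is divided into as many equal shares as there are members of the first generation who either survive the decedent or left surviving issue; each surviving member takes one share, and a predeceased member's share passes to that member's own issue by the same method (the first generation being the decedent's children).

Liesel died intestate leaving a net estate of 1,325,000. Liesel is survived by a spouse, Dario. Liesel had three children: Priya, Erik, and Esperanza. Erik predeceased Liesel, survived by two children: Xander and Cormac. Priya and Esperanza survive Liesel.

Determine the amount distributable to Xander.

Dario takes two-fifths of 1,325,000 = 530,000. The remaining 795,000 passes to the descendants.
The descendants' portion (795,000) is divided into 3 shares of 265,000: Priya and Esperanza each take 265,000; Erik's 265,000 share passes to Erik's issue.
Erik's share (265,000) is divided into 2 shares of 132,500: Xander and Cormac each take 132,500.

Xander receives 132,500.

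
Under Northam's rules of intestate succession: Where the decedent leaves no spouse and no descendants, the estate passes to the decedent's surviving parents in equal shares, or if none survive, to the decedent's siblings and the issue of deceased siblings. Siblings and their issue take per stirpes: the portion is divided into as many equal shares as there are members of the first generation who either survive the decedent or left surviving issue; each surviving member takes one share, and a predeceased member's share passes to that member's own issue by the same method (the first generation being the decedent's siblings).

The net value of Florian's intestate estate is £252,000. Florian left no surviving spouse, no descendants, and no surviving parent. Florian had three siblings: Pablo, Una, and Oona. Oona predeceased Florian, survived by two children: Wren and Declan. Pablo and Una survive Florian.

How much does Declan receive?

Declan receives £42,000.

The entire £252,000 passes to the siblings and their issue.
That amount (£252,000) is divided into 3 shares of £84,000: Pablo and Una each take £84,000; Oona's £84,000 share passes to Oona's issue.
Oona's share (£84,000) is divided into 2 shares of £42,000: Wren and Declan each take £42,000.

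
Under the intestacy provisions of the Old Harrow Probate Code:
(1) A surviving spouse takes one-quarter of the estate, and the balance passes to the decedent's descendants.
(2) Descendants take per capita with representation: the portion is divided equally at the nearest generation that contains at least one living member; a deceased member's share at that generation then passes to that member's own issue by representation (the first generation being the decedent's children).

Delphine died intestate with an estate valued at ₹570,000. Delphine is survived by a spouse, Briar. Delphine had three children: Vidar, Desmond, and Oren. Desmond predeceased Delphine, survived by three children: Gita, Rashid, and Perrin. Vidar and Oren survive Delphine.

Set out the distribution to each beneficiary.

Briar takes one-quarter of ₹570,000 = ₹142,500. The remaining ₹427,500 passes to the descendants.
The descendants' portion (₹427,500) is divided into 3 shares of ₹142,500: Vidar and Oren each take ₹142,500; Desmond's ₹142,500 share passes to Desmond's issue.
Desmond's share (₹142,500) is divided into 3 shares of ₹47,500: Gita, Rashid, and Perrin each take ₹47,500.

Briar: ₹142,500; Vidar: ₹142,500; Gita: ₹47,500; Rashid: ₹47,500; Perrin: ₹47,500; Oren: ₹142,500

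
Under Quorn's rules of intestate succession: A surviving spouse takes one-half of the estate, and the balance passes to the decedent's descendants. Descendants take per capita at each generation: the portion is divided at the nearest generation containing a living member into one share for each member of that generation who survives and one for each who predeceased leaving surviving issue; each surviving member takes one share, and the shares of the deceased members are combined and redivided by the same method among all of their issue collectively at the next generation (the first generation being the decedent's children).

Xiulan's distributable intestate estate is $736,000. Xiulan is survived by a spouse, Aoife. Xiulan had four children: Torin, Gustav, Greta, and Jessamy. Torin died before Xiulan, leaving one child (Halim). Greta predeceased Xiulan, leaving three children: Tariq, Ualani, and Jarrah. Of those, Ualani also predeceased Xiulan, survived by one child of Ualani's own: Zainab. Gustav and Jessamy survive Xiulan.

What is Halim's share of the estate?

Halim receives $46,000.

Aoife takes one-half of $736,000 = $368,000. The remaining $368,000 passes to the descendants.
The descendants' portion ($368,000) is divided at the children's generation into 4 shares of $92,000. Gustav and Jessamy each take $92,000. The 2 shares of the deceased (Torin and Greta) are combined into a pool of $184,000.
That pool ($184,000) is divided at the grandchildren's generation into 4 shares of $46,000. Halim, Tariq, and Jarrah each take $46,000. The remaining share for the deceased Ualani ($46,000) is carried to the next generation.
That pool ($46,000) passes entirely to Zainab, the sole taker at the great-grandchildren's generation.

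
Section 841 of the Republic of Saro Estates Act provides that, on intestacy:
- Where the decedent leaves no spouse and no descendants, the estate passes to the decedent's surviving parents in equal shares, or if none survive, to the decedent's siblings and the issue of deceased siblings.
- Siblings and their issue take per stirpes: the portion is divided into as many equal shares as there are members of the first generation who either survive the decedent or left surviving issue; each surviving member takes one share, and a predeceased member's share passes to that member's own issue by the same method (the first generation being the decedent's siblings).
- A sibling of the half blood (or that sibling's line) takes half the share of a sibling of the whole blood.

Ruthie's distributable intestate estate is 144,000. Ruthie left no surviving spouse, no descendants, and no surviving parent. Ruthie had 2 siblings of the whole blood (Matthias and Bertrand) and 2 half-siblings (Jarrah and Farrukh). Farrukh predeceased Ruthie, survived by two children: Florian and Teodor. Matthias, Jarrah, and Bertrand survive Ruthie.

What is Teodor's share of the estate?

Teodor receives 12,000.

The entire 144,000 passes to the siblings and their issue.
Counting each half-blood sibling's line as half a unit, there are 3 units in 144,000, so one unit is 48,000. Whole-blood lines (Matthias and Bertrand) take 48,000 each; half-blood lines (Jarrah and Farrukh) take 24,000 each.
Farrukh's share (24,000) is divided into 2 shares of 12,000: Florian and Teodor each take 12,000.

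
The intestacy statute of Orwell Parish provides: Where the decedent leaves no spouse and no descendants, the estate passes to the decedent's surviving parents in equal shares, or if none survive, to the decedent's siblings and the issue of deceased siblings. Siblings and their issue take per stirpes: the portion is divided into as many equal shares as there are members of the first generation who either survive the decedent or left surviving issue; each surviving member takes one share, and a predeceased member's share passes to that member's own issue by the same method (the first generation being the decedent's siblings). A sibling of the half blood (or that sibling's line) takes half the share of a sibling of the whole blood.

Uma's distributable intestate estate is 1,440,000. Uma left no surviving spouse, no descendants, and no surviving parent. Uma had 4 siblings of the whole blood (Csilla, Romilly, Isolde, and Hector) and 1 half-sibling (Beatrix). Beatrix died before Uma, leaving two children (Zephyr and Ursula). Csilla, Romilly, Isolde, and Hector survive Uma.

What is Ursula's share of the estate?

The entire 1,440,000 passes to the siblings and their issue.
Counting each half-blood sibling's line as half a unit, there are 9/2 units in 1,440,000, so one unit is 320,000. Whole-blood lines (Csilla, Romilly, Isolde, and Hector) take 320,000 each; half-blood lines (Beatrix) take 160,000 each.
Beatrix's share (160,000) is divided into 2 shares of 80,000: Zephyr and Ursula each take 80,000.

Ursula receives 80,000.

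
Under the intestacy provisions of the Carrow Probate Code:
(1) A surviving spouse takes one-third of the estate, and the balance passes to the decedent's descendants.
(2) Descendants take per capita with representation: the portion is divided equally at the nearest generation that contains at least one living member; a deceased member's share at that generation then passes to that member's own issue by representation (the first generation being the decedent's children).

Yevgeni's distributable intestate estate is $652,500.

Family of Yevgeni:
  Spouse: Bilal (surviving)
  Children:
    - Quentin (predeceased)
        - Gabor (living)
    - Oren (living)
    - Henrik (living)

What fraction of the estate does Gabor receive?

Gabor receives 2/9 of the estate.

Bilal takes one-third of $652,500 = $217,500. The remaining $435,000 passes to the descendants.
The descendants' portion ($435,000) is divided into 3 shares of $145,000: Oren and Henrik each take $145,000; Quentin's $145,000 share passes to Quentin's issue.
Quentin's share ($145,000) passes entirely to Gabor.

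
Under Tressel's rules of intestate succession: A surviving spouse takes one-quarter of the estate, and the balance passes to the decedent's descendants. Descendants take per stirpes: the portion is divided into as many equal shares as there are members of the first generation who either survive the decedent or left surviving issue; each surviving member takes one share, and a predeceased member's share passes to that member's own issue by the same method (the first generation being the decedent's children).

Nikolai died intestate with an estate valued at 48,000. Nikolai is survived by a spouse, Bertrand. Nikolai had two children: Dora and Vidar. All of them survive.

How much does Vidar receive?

Vidar receives 18,000.

Bertrand takes one-quarter of 48,000 = 12,000. The remaining 36,000 passes to the descendants.
The descendants' portion (36,000) is divided into 2 shares of 18,000: Dora and Vidar each take 18,000.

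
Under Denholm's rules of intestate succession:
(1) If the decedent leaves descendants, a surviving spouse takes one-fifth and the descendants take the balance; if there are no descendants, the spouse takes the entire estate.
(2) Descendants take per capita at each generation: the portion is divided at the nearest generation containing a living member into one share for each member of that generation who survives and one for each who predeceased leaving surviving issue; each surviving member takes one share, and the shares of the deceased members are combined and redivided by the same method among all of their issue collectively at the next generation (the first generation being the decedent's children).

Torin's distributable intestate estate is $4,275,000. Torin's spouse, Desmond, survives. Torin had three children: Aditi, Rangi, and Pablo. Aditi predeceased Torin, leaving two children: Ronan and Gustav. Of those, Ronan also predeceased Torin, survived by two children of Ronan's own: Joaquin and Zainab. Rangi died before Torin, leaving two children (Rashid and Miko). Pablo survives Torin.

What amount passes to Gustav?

Desmond takes one-fifth of $4,275,000 = $855,000. The remaining $3,420,000 passes to the descendants.
The descendants' portion ($3,420,000) is divided at the children's generation into 3 shares of $1,140,000. Pablo takes $1,140,000. The 2 shares of the deceased (Aditi and Rangi) are combined into a pool of $2,280,000.
That pool ($2,280,000) is divided at the grandchildren's generation into 4 shares of $570,000. Gustav, Rashid, and Miko each take $570,000. The remaining share for the deceased Ronan ($570,000) is carried to the next generation.
That pool ($570,000) is divided at the great-grandchildren's generation equally among Joaquin and Zainab: $285,000 each.

Gustav receives $570,000.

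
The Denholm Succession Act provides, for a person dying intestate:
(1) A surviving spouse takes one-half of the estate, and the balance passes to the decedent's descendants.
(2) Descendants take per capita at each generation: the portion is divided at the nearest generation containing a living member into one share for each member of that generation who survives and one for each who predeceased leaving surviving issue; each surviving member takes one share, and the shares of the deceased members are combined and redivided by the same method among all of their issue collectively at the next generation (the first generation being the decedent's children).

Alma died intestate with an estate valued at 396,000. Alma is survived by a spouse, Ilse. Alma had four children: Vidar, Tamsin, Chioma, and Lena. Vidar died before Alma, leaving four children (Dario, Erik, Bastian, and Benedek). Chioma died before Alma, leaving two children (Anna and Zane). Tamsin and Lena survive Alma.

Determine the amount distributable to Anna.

Ilse takes one-half of 396,000 = 198,000. The remaining 198,000 passes to the descendants.
The descendants' portion (198,000) is divided at the children's generation into 4 shares of 49,500. Tamsin and Lena each take 49,500. The 2 shares of the deceased (Vidar and Chioma) are combined into a pool of 99,000.
That pool (99,000) is divided at the grandchildren's generation equally among Dario, Erik, Bastian, Benedek, Anna, and Zane: 16,500 each.

Anna receives 16,500.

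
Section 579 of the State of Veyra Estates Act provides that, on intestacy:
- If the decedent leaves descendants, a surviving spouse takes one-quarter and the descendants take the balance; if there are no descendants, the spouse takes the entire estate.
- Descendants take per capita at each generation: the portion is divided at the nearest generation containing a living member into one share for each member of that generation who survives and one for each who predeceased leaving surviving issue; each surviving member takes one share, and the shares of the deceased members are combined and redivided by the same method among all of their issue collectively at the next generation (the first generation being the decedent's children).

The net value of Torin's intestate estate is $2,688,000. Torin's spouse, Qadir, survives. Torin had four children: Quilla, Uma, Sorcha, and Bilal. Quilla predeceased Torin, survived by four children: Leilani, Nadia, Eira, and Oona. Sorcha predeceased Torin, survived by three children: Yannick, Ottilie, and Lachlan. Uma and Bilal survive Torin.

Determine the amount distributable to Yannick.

Yannick receives $144,000.

Qadir takes one-quarter of $2,688,000 = $672,000. The remaining $2,016,000 passes to the descendants.
The descendants' portion ($2,016,000) is divided at the children's generation into 4 shares of $504,000. Uma and Bilal each take $504,000. The 2 shares of the deceased (Quilla and Sorcha) are combined into a pool of $1,008,000.
That pool ($1,008,000) is divided at the grandchildren's generation equally among Leilani, Nadia, Eira, Oona, Yannick, Ottilie, and Lachlan: $144,000 each.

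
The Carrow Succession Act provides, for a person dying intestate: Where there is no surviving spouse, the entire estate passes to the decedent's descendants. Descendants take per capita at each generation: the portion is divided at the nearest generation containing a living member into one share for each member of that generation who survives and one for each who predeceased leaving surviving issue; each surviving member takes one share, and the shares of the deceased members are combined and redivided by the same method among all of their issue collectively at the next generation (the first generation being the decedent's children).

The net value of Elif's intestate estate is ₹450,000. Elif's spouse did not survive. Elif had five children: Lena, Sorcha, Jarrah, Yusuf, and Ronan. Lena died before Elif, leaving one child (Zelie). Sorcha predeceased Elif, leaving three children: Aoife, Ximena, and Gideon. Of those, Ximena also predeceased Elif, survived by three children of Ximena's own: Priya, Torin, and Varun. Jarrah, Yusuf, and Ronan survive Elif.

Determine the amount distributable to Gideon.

Gideon receives ₹45,000.

The entire ₹450,000 passes to the descendants.
That amount (₹450,000) is divided at the children's generation into 5 shares of ₹90,000. Jarrah, Yusuf, and Ronan each take ₹90,000. The 2 shares of the deceased (Lena and Sorcha) are combined into a pool of ₹180,000.
That pool (₹180,000) is divided at the grandchildren's generation into 4 shares of ₹45,000. Zelie, Aoife, and Gideon each take ₹45,000. The remaining share for the deceased Ximena (₹45,000) is carried to the next generation.
That pool (₹45,000) is divided at the great-grandchildren's generation equally among Priya, Torin, and Varun: ₹15,000 each.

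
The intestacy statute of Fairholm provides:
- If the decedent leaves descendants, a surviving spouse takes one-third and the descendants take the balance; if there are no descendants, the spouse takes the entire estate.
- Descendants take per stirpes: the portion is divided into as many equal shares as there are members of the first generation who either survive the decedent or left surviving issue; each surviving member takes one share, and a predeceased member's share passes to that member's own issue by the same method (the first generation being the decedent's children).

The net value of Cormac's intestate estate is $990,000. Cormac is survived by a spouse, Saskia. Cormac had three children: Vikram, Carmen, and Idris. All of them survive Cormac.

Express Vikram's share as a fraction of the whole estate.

Vikram receives 2/9 of the estate.

Saskia takes one-third of $990,000 = $330,000. The remaining $660,000 passes to the descendants.
The descendants' portion ($660,000) is divided into 3 shares of $220,000: Vikram, Carmen, and Idris each take $220,000.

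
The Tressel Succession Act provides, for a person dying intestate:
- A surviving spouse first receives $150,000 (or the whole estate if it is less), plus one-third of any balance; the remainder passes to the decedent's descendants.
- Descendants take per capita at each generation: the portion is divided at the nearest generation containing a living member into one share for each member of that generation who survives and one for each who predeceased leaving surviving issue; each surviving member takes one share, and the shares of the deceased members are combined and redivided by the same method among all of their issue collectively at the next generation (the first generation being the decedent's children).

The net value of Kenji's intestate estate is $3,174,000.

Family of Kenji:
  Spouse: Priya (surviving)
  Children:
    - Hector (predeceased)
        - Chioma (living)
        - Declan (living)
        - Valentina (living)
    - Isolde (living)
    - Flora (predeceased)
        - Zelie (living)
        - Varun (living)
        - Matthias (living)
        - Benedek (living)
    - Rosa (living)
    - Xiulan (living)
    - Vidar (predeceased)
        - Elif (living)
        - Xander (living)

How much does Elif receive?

Priya first takes $150,000, leaving a balance of $3,024,000. Priya then takes one-third of the balance ($1,008,000), for a total of $1,158,000. The remaining $2,016,000 passes to the descendants.
The descendants' portion ($2,016,000) is divided at the children's generation into 6 shares of $336,000. Isolde, Rosa, and Xiulan each take $336,000. The 3 shares of the deceased (Hector, Flora, and Vidar) are combined into a pool of $1,008,000.
That pool ($1,008,000) is divided at the grandchildren's generation equally among Chioma, Declan, Valentina, Zelie, Varun, Matthias, Benedek, Elif, and Xander: $112,000 each.

Elif receives $112,000.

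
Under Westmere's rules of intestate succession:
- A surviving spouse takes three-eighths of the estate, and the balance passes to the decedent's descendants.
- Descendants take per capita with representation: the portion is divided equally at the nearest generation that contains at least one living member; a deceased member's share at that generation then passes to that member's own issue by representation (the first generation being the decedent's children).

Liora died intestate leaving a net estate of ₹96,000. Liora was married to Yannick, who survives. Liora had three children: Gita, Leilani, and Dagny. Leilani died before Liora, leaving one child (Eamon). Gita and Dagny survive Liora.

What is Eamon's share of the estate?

Eamon receives ₹20,000.

Yannick takes three-eighths of ₹96,000 = ₹36,000. The remaining ₹60,000 passes to the descendants.
The descendants' portion (₹60,000) is divided into 3 shares of ₹20,000: Gita and Dagny each take ₹20,000; Leilani's ₹20,000 share passes to Leilani's issue.
Leilani's share (₹20,000) passes entirely to Eamon.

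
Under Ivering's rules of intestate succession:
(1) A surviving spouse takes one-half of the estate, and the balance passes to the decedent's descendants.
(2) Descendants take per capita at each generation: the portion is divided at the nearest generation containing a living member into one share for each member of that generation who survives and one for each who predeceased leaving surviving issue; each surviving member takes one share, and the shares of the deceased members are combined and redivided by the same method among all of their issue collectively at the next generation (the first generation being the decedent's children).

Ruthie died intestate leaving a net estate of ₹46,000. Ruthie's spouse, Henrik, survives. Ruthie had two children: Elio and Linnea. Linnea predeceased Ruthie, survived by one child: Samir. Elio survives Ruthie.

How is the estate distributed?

Henrik takes one-half of ₹46,000 = ₹23,000. The remaining ₹23,000 passes to the descendants.
The descendants' portion (₹23,000) is divided at the children's generation into 2 shares of ₹11,500. Elio takes ₹11,500. The remaining share for the deceased Linnea (₹11,500) is carried to the next generation.
That pool (₹11,500) passes entirely to Samir, the sole taker at the grandchildren's generation.

Henrik: ₹23,000; Elio: ₹11,500; Samir: ₹11,500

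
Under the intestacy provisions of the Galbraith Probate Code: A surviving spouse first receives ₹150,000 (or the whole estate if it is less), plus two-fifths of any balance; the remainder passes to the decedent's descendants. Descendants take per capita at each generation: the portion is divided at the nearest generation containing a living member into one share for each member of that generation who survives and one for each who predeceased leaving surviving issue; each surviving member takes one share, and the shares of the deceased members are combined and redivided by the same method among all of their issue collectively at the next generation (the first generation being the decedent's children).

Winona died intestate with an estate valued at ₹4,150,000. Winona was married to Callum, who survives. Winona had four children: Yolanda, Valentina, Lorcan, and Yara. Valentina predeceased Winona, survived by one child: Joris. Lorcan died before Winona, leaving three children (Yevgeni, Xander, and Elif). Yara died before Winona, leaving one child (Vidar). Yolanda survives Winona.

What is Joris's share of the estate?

Joris receives ₹360,000.

Callum first takes ₹150,000, leaving a balance of ₹4,000,000. Callum then takes two-fifths of the balance (₹1,600,000), for a total of ₹1,750,000. The remaining ₹2,400,000 passes to the descendants.
The descendants' portion (₹2,400,000) is divided at the children's generation into 4 shares of ₹600,000. Yolanda takes ₹600,000. The 3 shares of the deceased (Valentina, Lorcan, and Yara) are combined into a pool of ₹1,800,000.
That pool (₹1,800,000) is divided at the grandchildren's generation equally among Joris, Yevgeni, Xander, Elif, and Vidar: ₹360,000 each.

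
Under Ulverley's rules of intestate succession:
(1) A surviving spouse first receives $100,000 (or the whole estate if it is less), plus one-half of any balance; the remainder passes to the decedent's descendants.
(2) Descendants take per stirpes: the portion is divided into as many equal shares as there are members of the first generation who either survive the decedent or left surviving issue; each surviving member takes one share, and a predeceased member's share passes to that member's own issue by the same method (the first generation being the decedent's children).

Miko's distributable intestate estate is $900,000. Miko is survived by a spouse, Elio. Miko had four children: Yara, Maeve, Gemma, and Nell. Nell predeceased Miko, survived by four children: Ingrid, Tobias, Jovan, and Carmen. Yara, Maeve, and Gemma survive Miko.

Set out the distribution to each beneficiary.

Elio first takes $100,000, leaving a balance of $800,000. Elio then takes one-half of the balance ($400,000), for a total of $500,000. The remaining $400,000 passes to the descendants.
The descendants' portion ($400,000) is divided into 4 shares of $100,000: Yara, Maeve, and Gemma each take $100,000; Nell's $100,000 share passes to Nell's issue.
Nell's share ($100,000) is divided into 4 shares of $25,000: Ingrid, Tobias, Jovan, and Carmen each take $25,000.

Elio: $500,000; Yara: $100,000; Maeve: $100,000; Gemma: $100,000; Ingrid: $25,000; Tobias: $25,000; Jovan: $25,000; Carmen: $25,000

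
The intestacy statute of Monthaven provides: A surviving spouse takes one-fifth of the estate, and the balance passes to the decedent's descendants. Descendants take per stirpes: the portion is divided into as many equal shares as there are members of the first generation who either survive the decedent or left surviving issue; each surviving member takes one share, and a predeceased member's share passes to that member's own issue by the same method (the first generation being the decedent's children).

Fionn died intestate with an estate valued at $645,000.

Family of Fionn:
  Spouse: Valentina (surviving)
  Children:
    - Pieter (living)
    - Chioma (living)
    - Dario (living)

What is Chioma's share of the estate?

Valentina takes one-fifth of $645,000 = $129,000. The remaining $516,000 passes to the descendants.
The descendants' portion ($516,000) is divided into 3 shares of $172,000: Pieter, Chioma, and Dario each take $172,000.

Chioma receives $172,000.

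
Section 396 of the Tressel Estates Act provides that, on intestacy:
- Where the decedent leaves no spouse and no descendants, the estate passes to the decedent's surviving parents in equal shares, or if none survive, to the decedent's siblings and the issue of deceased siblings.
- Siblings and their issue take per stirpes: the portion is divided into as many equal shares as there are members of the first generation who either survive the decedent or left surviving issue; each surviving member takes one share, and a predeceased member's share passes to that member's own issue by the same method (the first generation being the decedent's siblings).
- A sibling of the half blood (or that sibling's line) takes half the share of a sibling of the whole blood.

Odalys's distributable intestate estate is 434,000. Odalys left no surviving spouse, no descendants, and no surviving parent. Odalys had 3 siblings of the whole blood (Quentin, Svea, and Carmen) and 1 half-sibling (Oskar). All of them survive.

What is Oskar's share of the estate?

The entire 434,000 passes to the siblings and their issue.
Counting each half-blood sibling's line as half a unit, there are 7/2 units in 434,000, so one unit is 124,000. Whole-blood lines (Quentin, Svea, and Carmen) take 124,000 each; half-blood lines (Oskar) take 62,000 each.

Oskar receives 62,000.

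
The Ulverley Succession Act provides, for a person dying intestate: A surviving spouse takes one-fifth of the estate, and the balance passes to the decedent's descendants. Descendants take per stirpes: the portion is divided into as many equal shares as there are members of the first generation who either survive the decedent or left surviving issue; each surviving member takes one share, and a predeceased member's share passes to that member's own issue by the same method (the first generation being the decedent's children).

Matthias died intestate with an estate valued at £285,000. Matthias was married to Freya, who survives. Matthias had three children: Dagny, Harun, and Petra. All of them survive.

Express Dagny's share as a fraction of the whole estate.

Dagny receives 4/15 of the estate.

Freya takes one-fifth of £285,000 = £57,000. The remaining £228,000 passes to the descendants.
The descendants' portion (£228,000) is divided into 3 shares of £76,000: Dagny, Harun, and Petra each take £76,000.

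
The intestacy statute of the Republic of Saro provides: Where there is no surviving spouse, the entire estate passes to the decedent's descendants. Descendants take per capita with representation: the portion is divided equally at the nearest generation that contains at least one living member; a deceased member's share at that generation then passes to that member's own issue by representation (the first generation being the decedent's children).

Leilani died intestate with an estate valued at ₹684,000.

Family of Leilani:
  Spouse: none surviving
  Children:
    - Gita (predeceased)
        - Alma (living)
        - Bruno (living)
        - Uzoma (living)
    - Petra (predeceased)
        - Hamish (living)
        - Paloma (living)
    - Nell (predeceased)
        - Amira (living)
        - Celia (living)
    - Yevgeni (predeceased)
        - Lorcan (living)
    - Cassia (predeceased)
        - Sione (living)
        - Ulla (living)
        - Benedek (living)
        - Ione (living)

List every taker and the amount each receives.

The entire ₹684,000 passes to the descendants.
No child survives, so the initial division is made at the grandchildren's generation.
That amount (₹684,000) is divided into 12 shares of ₹57,000: Alma, Bruno, Uzoma, Hamish, Paloma, Amira, Celia, Lorcan, Sione, Ulla, Benedek, and Ione each take ₹57,000.

Alma: ₹57,000; Bruno: ₹57,000; Uzoma: ₹57,000; Hamish: ₹57,000; Paloma: ₹57,000; Amira: ₹57,000; Celia: ₹57,000; Lorcan: ₹57,000; Sione: ₹57,000; Ulla: ₹57,000; Benedek: ₹57,000; Ione: ₹57,000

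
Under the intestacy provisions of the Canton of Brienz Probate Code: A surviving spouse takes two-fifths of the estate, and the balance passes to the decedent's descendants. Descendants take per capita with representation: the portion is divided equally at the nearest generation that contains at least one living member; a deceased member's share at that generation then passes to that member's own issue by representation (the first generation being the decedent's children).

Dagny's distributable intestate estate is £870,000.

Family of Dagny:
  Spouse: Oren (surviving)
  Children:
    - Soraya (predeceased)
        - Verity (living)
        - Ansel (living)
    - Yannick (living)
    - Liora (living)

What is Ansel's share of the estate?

Oren takes two-fifths of £870,000 = £348,000. The remaining £522,000 passes to the descendants.
The descendants' portion (£522,000) is divided into 3 shares of £174,000: Yannick and Liora each take £174,000; Soraya's £174,000 share passes to Soraya's issue.
Soraya's share (£174,000) is divided into 2 shares of £87,000: Verity and Ansel each take £87,000.

Ansel receives £87,000.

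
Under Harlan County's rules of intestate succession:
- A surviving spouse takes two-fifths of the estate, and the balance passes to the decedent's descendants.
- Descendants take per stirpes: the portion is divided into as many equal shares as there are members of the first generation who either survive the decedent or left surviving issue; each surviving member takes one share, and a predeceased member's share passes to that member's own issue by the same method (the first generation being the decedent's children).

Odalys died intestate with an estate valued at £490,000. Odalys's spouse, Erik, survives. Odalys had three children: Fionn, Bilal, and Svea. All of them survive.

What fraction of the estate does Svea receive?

Erik takes two-fifths of £490,000 = £196,000. The remaining £294,000 passes to the descendants.
The descendants' portion (£294,000) is divided into 3 shares of £98,000: Fionn, Bilal, and Svea each take £98,000.

Svea receives 1/5 of the estate.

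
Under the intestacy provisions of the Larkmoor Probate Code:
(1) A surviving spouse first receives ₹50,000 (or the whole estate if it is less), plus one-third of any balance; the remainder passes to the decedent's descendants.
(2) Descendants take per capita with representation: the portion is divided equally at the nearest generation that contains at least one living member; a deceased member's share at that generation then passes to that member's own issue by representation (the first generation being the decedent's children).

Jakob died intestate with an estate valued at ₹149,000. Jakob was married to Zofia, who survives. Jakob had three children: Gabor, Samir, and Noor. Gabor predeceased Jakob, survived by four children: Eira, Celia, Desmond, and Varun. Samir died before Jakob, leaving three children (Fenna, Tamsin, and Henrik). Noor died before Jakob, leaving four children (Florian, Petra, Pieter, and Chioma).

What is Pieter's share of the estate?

Pieter receives ₹6,000.

Zofia first takes ₹50,000, leaving a balance of ₹99,000. Zofia then takes one-third of the balance (₹33,000), for a total of ₹83,000. The remaining ₹66,000 passes to the descendants.
No child survives, so the initial division is made at the grandchildren's generation.
The descendants' portion (₹66,000) is divided into 11 shares of ₹6,000: Eira, Celia, Desmond, Varun, Fenna, Tamsin, Henrik, Florian, Petra, Pieter, and Chioma each take ₹6,000.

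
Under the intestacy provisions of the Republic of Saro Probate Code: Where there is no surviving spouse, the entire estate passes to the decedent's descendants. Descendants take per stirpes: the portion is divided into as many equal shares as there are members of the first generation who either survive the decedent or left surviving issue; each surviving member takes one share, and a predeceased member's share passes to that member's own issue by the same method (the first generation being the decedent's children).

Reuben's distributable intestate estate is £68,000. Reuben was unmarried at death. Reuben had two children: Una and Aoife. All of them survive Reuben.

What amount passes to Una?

Una receives £34,000.

The entire £68,000 passes to the descendants.
That amount (£68,000) is divided into 2 shares of £34,000: Una and Aoife each take £34,000.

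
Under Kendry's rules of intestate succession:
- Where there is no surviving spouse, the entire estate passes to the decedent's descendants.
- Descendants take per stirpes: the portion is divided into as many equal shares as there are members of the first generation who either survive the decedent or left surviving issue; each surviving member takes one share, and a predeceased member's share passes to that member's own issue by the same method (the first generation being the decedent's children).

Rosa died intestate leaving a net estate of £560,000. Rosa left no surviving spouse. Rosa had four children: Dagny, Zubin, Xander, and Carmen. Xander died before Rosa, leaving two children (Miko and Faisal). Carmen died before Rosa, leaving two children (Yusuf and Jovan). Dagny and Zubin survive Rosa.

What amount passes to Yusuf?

The entire £560,000 passes to the descendants.
That amount (£560,000) is divided into 4 shares of £140,000: Dagny and Zubin each take £140,000; Xander's £140,000 share passes to Xander's issue; Carmen's £140,000 share passes to Carmen's issue.
Xander's share (£140,000) is divided into 2 shares of £70,000: Miko and Faisal each take £70,000.
Carmen's share (£140,000) is divided into 2 shares of £70,000: Yusuf and Jovan each take £70,000.

Yusuf receives £70,000.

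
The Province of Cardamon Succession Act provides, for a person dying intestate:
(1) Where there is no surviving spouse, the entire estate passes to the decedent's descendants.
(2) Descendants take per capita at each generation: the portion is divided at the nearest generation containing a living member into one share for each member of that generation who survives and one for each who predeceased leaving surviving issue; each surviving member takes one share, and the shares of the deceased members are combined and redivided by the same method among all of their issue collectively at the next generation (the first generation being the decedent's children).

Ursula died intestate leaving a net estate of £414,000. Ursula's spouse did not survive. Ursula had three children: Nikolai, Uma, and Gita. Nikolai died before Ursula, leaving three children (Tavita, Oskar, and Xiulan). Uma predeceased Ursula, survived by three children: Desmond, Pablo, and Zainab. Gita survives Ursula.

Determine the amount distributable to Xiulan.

The entire £414,000 passes to the descendants.
That amount (£414,000) is divided at the children's generation into 3 shares of £138,000. Gita takes £138,000. The 2 shares of the deceased (Nikolai and Uma) are combined into a pool of £276,000.
That pool (£276,000) is divided at the grandchildren's generation equally among Tavita, Oskar, Xiulan, Desmond, Pablo, and Zainab: £46,000 each.

Xiulan receives £46,000.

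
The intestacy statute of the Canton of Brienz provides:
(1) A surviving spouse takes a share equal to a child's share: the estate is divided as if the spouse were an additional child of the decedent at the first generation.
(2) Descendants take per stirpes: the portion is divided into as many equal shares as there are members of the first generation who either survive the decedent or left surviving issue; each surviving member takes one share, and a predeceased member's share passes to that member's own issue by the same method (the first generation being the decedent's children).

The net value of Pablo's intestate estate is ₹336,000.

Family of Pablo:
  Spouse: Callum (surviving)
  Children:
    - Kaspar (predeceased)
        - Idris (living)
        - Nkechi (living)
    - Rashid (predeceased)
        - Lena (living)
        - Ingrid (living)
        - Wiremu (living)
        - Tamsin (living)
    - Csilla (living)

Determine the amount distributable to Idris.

Idris receives ₹42,000.

The spouse counts as an additional share at the children's level, so there are 4 primary shares of ₹84,000. Callum takes one such share (₹84,000).
The children's combined portion (₹252,000) is divided into 3 shares of ₹84,000: Csilla takes ₹84,000; Kaspar's ₹84,000 share passes to Kaspar's issue; Rashid's ₹84,000 share passes to Rashid's issue.
Kaspar's share (₹84,000) is divided into 2 shares of ₹42,000: Idris and Nkechi each take ₹42,000.
Rashid's share (₹84,000) is divided into 4 shares of ₹21,000: Lena, Ingrid, Wiremu, and Tamsin each take ₹21,000.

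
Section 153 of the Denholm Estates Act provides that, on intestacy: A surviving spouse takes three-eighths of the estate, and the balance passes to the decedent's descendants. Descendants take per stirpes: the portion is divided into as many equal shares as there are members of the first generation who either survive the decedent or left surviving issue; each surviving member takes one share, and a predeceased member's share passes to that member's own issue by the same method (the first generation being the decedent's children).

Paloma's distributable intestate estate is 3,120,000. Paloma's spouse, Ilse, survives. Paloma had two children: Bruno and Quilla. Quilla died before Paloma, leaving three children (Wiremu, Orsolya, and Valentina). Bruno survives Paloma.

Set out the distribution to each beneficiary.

Ilse: 1,170,000; Bruno: 975,000; Wiremu: 325,000; Orsolya: 325,000; Valentina: 325,000

Ilse takes three-eighths of 3,120,000 = 1,170,000. The remaining 1,950,000 passes to the descendants.
The descendants' portion (1,950,000) is divided into 2 shares of 975,000: Bruno takes 975,000; Quilla's 975,000 share passes to Quilla's issue.
Quilla's share (975,000) is divided into 3 shares of 325,000: Wiremu, Orsolya, and Valentina each take 325,000.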